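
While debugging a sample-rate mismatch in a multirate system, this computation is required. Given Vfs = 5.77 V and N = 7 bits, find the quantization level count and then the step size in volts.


Step 1 — number of quantization levels:
L = 2^N = 2^7 = 128

Step 2 — LSB step size:
delta = Vfs / L
      = 5.77 / 128
      = 0.04507812 V

Levels = 128; step size = 0.04507812 V


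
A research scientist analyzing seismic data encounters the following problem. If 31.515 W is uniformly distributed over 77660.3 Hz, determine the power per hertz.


Power spectral density:
PSD = P / BW
    = 31.515 / 77660.3
    = 0.00040581 W/Hz

0.00040581 W/Hz


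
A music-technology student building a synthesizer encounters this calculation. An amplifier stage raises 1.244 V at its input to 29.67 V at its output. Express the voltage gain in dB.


Voltage gain in dB:
G = 20 * log10(Vout / Vin)
  = 20 * log10(29.67 / 1.244)
  = 20 * log10(23.850482)
  = 20 * 1.377497
  = 27.55 dB

27.55 dB


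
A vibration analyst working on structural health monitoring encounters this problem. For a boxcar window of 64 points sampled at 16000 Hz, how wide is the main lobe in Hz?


Main lobe width for a rectangular window:
Width = 2 * fs / N
      = 2 * 16000 / 64
      = 32000 / 64
      = 500.0 Hz

500.0 Hz


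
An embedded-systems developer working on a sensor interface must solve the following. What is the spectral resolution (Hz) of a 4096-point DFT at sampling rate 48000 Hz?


DFT frequency resolution:
df = fs / N
   = 48000 / 4096
   = 11.7188 Hz

11.7188 Hz


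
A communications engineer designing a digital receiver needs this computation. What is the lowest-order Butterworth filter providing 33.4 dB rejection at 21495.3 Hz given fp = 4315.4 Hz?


Butterworth filter order formula:
n = log10(10^(A/10) - 1) / (2 * log10(f_stop/f_pass))
10^(33.4/10) - 1 = 2186.7616
f_stop/f_pass = 21495.3 / 4315.4 = 4.9811
n = 2.3947 -> ceil = 3

3


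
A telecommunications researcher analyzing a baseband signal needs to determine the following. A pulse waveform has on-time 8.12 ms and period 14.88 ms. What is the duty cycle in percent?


Duty cycle as a percentage:
DC = (t_on / T) * 100
   = (8.12 / 14.88) * 100
   = 0.545699 * 100
   = 54.57 %

54.57 %


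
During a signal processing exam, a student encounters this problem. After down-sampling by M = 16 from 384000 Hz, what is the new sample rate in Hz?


Decimation reduces the sample rate:
fs_out = fs_in / M
       = 384000 / 16
       = 24000.0 Hz

24000.0 Hz


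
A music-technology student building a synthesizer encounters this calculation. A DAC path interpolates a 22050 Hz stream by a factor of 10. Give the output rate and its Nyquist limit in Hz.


Step 1 — output sample rate after interpolation by L:
fs_out = L * fs_in = 10 * 22050 = 220500 Hz

Step 2 — Nyquist frequency of the output stream:
f_Nyq = fs_out / 2 = 220500 / 2 = 110250.0 Hz

fs_out = 220500 Hz; f_Nyquist = 110250.0 Hz


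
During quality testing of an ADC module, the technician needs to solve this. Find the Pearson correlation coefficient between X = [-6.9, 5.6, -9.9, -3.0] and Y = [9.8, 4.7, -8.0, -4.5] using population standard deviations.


Pearson correlation coefficient (population):
r = cov(X,Y) / (std(X) * std(Y))
Mean X = -3.55, Mean Y = 0.5
Cov(X,Y) = 14.625
Std(X) = 5.821727, Std(Y) = 7.095421
r = 0.3541

0.3541


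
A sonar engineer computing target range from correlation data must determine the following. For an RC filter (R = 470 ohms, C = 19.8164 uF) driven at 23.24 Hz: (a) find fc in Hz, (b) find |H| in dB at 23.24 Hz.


Step 1 — cutoff frequency:
fc = 1 / (2*pi*R*C)
C = 19.8164 uF = 1.98164e-05 F
fc = 1 / (2*pi*470*1.98164e-05)
   = 17.0882 Hz

Step 2 — magnitude at f = 23.24 Hz:
|H(f)| = 1 / sqrt(1 + (f/fc)^2)
f/fc = 23.24 / 17.0882 = 1.360003
|H| = 1 / sqrt(1 + 1.849608) = 0.5923896
|H|_dB = 20*log10(0.5923896) = -4.55 dB

fc = 17.0882 Hz; |H(23.24 Hz)| = -4.55 dB


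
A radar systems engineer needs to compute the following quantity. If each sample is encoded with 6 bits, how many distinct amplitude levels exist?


Number of quantization levels = 2^N
= 2^6
= 64

64


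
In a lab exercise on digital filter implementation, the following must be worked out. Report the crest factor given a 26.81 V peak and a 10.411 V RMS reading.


Crest factor is the ratio of peak to RMS:
CF = V_peak / V_rms
   = 26.81 / 10.411
   = 2.5752

2.5752


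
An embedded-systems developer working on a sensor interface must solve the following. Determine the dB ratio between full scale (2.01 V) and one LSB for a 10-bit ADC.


Dynamic range from full-scale to LSB:
V_min = V_max / 2^bits = 2.01 / 2^10
DR = 20 * log10(V_max / V_min)
   = 20 * log10(2^10)
   = 20 * 10 * log10(2)
   = 60.21 dB

60.21 dB


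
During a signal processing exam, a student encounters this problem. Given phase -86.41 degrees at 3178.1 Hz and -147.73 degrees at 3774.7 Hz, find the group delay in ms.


Group delay from phase difference:
tau = -d(phi)/d(omega)
d(phi) = -61.32 deg = -1.070236 rad
d(omega) = 2*pi*(3774.7 - 3178.1) = 3748.5484 rad/s
tau = -(-1.070236) / 3748.5484
    = 0.2855 ms

0.2855 ms


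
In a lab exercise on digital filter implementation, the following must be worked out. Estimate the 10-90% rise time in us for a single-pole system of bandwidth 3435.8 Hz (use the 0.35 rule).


Rise time from bandwidth relationship:
tr = 0.35 / BW
   = 0.35 / 3435.8
   = 0.0001018685605 s
   = 101.8686 us

101.8686 us


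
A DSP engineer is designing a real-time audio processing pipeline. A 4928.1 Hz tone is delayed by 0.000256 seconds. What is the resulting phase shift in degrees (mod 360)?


Phase shift from frequency and time delay:
phi = 360 * f * t_delay
    = 360 * 4928.1 * 0.000256
    = 454.17 degrees
    mod 360 = 94.17 degrees

94.17 degrees


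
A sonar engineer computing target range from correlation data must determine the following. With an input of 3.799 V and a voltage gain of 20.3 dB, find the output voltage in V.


Output voltage from dB gain:
V_out = V_in * 10^(gain_dB / 20)
      = 3.799 * 10^(20.3 / 20)
      = 3.799 * 10.351422
      = 39.3251 V

39.3251 V


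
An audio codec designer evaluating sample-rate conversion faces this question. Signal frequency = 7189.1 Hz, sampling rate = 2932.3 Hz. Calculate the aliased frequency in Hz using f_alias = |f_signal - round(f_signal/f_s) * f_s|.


Compute the nearest integer multiple of fs to the signal:
n = round(7189.1 / 2932.3) = 2
f_alias = |7189.1 - 2 * 2932.3|
        = |7189.1 - 5864.6|
        = 1324.5 Hz

1324.5


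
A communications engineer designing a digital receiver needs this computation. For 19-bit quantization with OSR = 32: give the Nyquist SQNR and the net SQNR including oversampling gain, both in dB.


Step 1 — baseline SQNR at Nyquist:
SQNR_base = 6.02*N + 1.76
          = 6.02*19 + 1.76
          = 116.14 dB

Step 2 — oversampling processing gain:
G = 10*log10(OSR) = 10*log10(32) = 15.05 dB

Step 3 — total:
SQNR_total = 116.14 + 15.05 = 131.19 dB

Base SQNR = 116.14 dB; oversampled SQNR = 131.19 dB


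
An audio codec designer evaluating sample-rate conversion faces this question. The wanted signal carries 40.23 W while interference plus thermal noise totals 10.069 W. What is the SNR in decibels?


SNR in decibels:
SNR = 10 * log10(Ps / Pn)
    = 10 * log10(40.23 / 10.069)
    = 10 * log10(3.9954)
    = 10 * 0.6016
    = 6.02 dB

6.02 dB


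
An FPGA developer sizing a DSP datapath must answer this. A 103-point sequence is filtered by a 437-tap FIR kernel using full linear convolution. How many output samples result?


Linear convolution output length:
L = N + M - 1
  = 103 + 437 - 1
  = 539 samples

539


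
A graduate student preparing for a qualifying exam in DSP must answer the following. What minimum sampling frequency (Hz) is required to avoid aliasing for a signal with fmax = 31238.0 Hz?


The Nyquist rate is twice the maximum frequency component.
fs_min = 2 * fmax
      = 2 * 31238.0
      = 62476.0 Hz

62476.0


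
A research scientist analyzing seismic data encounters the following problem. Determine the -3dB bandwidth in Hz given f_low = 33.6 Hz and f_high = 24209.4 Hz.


Bandwidth is the difference of -3dB frequencies:
BW = f_high - f_low
   = 24209.4 - 33.6
   = 24175.8 Hz

24175.8 Hz


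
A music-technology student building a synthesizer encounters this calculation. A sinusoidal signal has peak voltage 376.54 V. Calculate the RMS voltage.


RMS voltage for a sinusoidal waveform:
V_rms = V_peak / sqrt(2)
      = 376.54 / 1.414214
      = 266.254 V

266.254 V


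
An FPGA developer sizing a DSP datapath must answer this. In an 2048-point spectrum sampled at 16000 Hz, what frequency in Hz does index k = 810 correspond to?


Frequency of DFT bin k:
f_k = k * fs / N
    = 810 * 16000 / 2048
    = 12960000 / 2048
    = 6328.125 Hz

6328.125 Hz


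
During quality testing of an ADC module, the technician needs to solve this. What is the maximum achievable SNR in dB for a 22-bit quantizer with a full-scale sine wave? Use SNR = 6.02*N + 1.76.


Theoretical SNR for a full-scale sinusoid:
SNR = 6.02 * N + 1.76
    = 6.02 * 22 + 1.76
    = 132.44 + 1.76
    = 134.2 dB

134.2 dB


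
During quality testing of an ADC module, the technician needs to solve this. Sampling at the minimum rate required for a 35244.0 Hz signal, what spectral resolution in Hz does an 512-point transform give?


Step 1 — Nyquist sampling rate:
fs = 2 * fmax = 2 * 35244.0 = 70488.0 Hz

Step 2 — DFT bin spacing:
df = fs / N = 70488.0 / 512 = 137.6719 Hz

137.6719 Hz


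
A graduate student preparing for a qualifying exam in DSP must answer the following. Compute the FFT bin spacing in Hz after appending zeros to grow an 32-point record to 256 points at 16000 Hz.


Frequency resolution after zero-padding:
N_padded = 32 * 8 = 256
df = fs / N_padded
   = 16000 / 256
   = 62.5 Hz

62.5 Hz


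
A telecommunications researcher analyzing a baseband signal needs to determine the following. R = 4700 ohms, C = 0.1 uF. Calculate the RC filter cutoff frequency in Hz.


Cutoff frequency of a first-order RC filter:
fc = 1 / (2 * pi * R * C)
C = 0.1 uF = 1e-07 F
fc = 1 / (2 * pi * 4700 * 1e-07)
   = 1 / 0.0029530970943744
   = 338.627538 Hz

338.627538 Hz


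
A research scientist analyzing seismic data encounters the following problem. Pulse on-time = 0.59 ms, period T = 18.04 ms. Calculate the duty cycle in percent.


Duty cycle as a percentage:
DC = (t_on / T) * 100
   = (0.59 / 18.04) * 100
   = 0.032705 * 100
   = 3.27 %

3.27 %


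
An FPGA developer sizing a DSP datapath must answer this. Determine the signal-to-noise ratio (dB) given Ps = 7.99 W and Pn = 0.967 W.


SNR in decibels:
SNR = 10 * log10(Ps / Pn)
    = 10 * log10(7.99 / 0.967)
    = 10 * log10(8.2627)
    = 10 * 0.9171
    = 9.17 dB

9.17 dB


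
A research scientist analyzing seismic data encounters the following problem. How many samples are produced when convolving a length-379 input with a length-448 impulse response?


Linear convolution output length:
L = N + M - 1
  = 379 + 448 - 1
  = 826 samples

826


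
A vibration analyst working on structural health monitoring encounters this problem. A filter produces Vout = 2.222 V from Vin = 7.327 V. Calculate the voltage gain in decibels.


Voltage gain in dB:
G = 20 * log10(Vout / Vin)
  = 20 * log10(2.222 / 7.327)
  = 20 * log10(0.303262)
  = 20 * -0.518182
  = -10.36 dB

-10.36 dB


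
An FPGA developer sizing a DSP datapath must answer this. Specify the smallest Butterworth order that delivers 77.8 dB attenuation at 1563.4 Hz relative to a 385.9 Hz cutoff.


Butterworth filter order formula:
n = log10(10^(A/10) - 1) / (2 * log10(f_stop/f_pass))
10^(77.8/10) - 1 = 60255957.6074
f_stop/f_pass = 1563.4 / 385.9 = 4.0513
n = 6.4023 -> ceil = 7

7


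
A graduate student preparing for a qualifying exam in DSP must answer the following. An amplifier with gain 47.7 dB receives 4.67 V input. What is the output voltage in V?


Output voltage from dB gain:
V_out = V_in * 10^(gain_dB / 20)
      = 4.67 * 10^(47.7 / 20)
      = 4.67 * 242.66101
      = 1133.2269 V

1133.2269 V


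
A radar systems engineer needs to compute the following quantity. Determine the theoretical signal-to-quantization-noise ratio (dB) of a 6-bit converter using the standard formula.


Theoretical SNR for a full-scale sinusoid:
SNR = 6.02 * N + 1.76
    = 6.02 * 6 + 1.76
    = 36.12 + 1.76
    = 37.88 dB

37.88 dB


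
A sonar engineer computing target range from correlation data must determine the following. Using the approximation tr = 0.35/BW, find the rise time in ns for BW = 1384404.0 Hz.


Rise time from bandwidth relationship:
tr = 0.35 / BW
   = 0.35 / 1384404.0
   = 2.528163744e-07 s
   = 252.8164 ns

252.8164 ns


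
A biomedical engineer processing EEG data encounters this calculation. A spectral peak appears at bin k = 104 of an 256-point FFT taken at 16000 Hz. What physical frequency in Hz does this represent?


Frequency of DFT bin k:
f_k = k * fs / N
    = 104 * 16000 / 256
    = 1664000 / 256
    = 6500.0 Hz

6500.0 Hz


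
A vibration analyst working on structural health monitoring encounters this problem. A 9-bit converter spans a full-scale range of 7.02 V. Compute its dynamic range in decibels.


Dynamic range from full-scale to LSB:
V_min = V_max / 2^bits = 7.02 / 2^9
DR = 20 * log10(V_max / V_min)
   = 20 * log10(2^9)
   = 20 * 9 * log10(2)
   = 54.19 dB

54.19 dB


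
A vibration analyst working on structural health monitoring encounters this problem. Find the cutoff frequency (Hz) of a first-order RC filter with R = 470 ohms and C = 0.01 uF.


Cutoff frequency of a first-order RC filter:
fc = 1 / (2 * pi * R * C)
C = 0.01 uF = 1e-08 F
fc = 1 / (2 * pi * 470 * 1e-08)
   = 1 / 2.9530970943744e-05
   = 33862.753849 Hz

33862.753849 Hz


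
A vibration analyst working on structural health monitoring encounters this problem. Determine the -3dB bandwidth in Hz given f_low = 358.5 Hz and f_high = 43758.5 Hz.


Bandwidth is the difference of -3dB frequencies:
BW = f_high - f_low
   = 43758.5 - 358.5
   = 43400.0 Hz

43400.0 Hz


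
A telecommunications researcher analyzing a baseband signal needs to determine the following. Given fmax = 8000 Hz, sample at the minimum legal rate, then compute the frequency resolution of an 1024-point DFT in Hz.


Step 1 — Nyquist sampling rate:
fs = 2 * fmax = 2 * 8000 = 16000 Hz

Step 2 — DFT bin spacing:
df = fs / N = 16000 / 1024 = 15.625 Hz

15.625 Hz


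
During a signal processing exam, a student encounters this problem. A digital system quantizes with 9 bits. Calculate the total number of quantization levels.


Number of quantization levels = 2^N
= 2^9
= 512

512


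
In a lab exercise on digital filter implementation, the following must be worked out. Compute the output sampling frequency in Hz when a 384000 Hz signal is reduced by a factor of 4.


Decimation reduces the sample rate:
fs_out = fs_in / M
       = 384000 / 4
       = 96000.0 Hz

96000.0 Hz


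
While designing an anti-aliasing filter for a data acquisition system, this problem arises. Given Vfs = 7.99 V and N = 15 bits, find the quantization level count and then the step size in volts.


Step 1 — number of quantization levels:
L = 2^N = 2^15 = 32768

Step 2 — LSB step size:
delta = Vfs / L
      = 7.99 / 32768
      = 0.00024384 V

Levels = 32768; step size = 0.00024384 V


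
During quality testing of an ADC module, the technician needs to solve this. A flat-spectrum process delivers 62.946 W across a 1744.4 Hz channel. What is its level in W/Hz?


Power spectral density:
PSD = P / BW
    = 62.946 / 1744.4
    = 0.03608461 W/Hz

0.03608461 W/Hz


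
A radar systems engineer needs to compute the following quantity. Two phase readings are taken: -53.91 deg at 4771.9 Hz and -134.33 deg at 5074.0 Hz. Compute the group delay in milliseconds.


Group delay from phase difference:
tau = -d(phi)/d(omega)
d(phi) = -80.42 deg = -1.403594 rad
d(omega) = 2*pi*(5074.0 - 4771.9) = 1898.1503 rad/s
tau = -(-1.403594) / 1898.1503
    = 0.7395 ms

0.7395 ms


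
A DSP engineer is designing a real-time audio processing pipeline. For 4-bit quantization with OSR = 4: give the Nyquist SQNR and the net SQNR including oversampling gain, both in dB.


Step 1 — baseline SQNR at Nyquist:
SQNR_base = 6.02*N + 1.76
          = 6.02*4 + 1.76
          = 25.84 dB

Step 2 — oversampling processing gain:
G = 10*log10(OSR) = 10*log10(4) = 6.02 dB

Step 3 — total:
SQNR_total = 25.84 + 6.02 = 31.86 dB

Base SQNR = 25.84 dB; oversampled SQNR = 31.86 dB


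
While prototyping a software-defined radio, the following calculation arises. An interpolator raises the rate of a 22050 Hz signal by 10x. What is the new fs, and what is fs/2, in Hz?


Step 1 — output sample rate after interpolation by L:
fs_out = L * fs_in = 10 * 22050 = 220500 Hz

Step 2 — Nyquist frequency of the output stream:
f_Nyq = fs_out / 2 = 220500 / 2 = 110250.0 Hz

fs_out = 220500 Hz; f_Nyquist = 110250.0 Hz


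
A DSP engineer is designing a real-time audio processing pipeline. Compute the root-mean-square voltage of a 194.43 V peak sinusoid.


RMS voltage for a sinusoidal waveform:
V_rms = V_peak / sqrt(2)
      = 194.43 / 1.414214
      = 137.483 V

137.483 V


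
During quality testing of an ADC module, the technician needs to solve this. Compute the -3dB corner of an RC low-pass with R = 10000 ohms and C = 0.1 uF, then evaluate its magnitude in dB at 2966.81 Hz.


Step 1 — cutoff frequency:
fc = 1 / (2*pi*R*C)
C = 0.1 uF = 1e-07 F
fc = 1 / (2*pi*10000*1e-07)
   = 159.155 Hz

Step 2 — magnitude at f = 2966.81 Hz:
|H(f)| = 1 / sqrt(1 + (f/fc)^2)
f/fc = 2966.81 / 159.155 = 18.64101
|H| = 1 / sqrt(1 + 347.487254) = 0.0535681
|H|_dB = 20*log10(0.0535681) = -25.42 dB

fc = 159.155 Hz; |H(2966.81 Hz)| = -25.42 dB


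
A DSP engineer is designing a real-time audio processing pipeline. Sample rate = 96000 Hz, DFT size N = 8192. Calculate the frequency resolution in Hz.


DFT frequency resolution:
df = fs / N
   = 96000 / 8192
   = 11.7188 Hz

11.7188 Hz


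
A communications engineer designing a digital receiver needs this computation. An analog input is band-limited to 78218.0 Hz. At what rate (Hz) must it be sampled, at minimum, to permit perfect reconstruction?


The Nyquist rate is twice the maximum frequency component.
fs_min = 2 * fmax
      = 2 * 78218.0
      = 156436.0 Hz

156436.0


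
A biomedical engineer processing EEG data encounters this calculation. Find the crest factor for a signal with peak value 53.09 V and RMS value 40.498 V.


Crest factor is the ratio of peak to RMS:
CF = V_peak / V_rms
   = 53.09 / 40.498
   = 1.3109

1.3109


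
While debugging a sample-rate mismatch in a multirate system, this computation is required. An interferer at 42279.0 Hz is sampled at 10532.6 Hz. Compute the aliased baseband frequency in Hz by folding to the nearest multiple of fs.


Compute the nearest integer multiple of fs to the signal:
n = round(42279.0 / 10532.6) = 4
f_alias = |42279.0 - 4 * 10532.6|
        = |42279.0 - 42130.4|
        = 148.6 Hz

148.6


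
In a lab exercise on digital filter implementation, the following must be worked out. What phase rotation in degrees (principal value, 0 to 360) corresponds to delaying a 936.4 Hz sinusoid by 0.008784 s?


Phase shift from frequency and time delay:
phi = 360 * f * t_delay
    = 360 * 936.4 * 0.008784
    = 2961.12 degrees
    mod 360 = 81.12 degrees

81.12 degrees


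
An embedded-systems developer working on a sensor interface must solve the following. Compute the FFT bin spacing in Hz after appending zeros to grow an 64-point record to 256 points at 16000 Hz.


Frequency resolution after zero-padding:
N_padded = 64 * 4 = 256
df = fs / N_padded
   = 16000 / 256
   = 62.5 Hz

62.5 Hz


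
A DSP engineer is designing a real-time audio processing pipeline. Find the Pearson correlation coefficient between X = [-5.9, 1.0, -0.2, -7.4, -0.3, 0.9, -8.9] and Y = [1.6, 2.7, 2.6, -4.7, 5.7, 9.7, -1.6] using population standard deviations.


Pearson correlation coefficient (population):
r = cov(X,Y) / (std(X) * std(Y))
Mean X = -2.9714, Mean Y = 2.2857
Cov(X,Y) = 13.760408
Std(X) = 3.944513, Std(Y) = 4.330433
r = 0.8056

0.8056


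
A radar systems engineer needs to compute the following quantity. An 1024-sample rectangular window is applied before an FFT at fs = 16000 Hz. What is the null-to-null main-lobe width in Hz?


Main lobe width for a rectangular window:
Width = 2 * fs / N
      = 2 * 16000 / 1024
      = 32000 / 1024
      = 31.25 Hz

31.25 Hz


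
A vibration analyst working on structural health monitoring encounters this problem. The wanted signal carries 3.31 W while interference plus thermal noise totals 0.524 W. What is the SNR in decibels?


SNR in decibels:
SNR = 10 * log10(Ps / Pn)
    = 10 * log10(3.31 / 0.524)
    = 10 * log10(6.3168)
    = 10 * 0.8005
    = 8.0 dB

8.0 dB


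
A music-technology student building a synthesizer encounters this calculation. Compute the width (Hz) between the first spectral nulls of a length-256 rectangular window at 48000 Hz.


Main lobe width for a rectangular window:
Width = 2 * fs / N
      = 2 * 48000 / 256
      = 96000 / 256
      = 375.0 Hz

375.0 Hz


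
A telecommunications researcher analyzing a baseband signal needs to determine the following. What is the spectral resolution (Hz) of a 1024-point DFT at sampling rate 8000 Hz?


DFT frequency resolution:
df = fs / N
   = 8000 / 1024
   = 7.8125 Hz

7.8125 Hz


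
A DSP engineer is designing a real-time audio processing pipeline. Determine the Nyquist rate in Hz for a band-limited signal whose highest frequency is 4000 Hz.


The Nyquist rate is twice the maximum frequency component.
fs_min = 2 * fmax
      = 2 * 4000
      = 8000 Hz

8000


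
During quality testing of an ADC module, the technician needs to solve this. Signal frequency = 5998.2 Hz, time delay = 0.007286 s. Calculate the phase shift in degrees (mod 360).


Phase shift from frequency and time delay:
phi = 360 * f * t_delay
    = 360 * 5998.2 * 0.007286
    = 15733.04 degrees
    mod 360 = 253.04 degrees

253.04 degrees


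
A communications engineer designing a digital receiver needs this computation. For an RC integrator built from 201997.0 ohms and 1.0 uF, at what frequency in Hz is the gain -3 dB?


Cutoff frequency of a first-order RC filter:
fc = 1 / (2 * pi * R * C)
C = 1.0 uF = 1e-06 F
fc = 1 / (2 * pi * 201997.0 * 1e-06)
   = 1 / 1.2691845824944
   = 0.787907 Hz

0.787907 Hz


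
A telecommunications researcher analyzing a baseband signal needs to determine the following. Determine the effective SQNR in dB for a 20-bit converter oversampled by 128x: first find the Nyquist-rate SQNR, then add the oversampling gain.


Step 1 — baseline SQNR at Nyquist:
SQNR_base = 6.02*N + 1.76
          = 6.02*20 + 1.76
          = 122.16 dB

Step 2 — oversampling processing gain:
G = 10*log10(OSR) = 10*log10(128) = 21.07 dB

Step 3 — total:
SQNR_total = 122.16 + 21.07 = 143.23 dB

Base SQNR = 122.16 dB; oversampled SQNR = 143.23 dB


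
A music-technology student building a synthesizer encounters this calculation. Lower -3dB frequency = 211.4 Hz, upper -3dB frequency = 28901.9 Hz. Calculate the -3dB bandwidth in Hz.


Bandwidth is the difference of -3dB frequencies:
BW = f_high - f_low
   = 28901.9 - 211.4
   = 28690.5 Hz

28690.5 Hz


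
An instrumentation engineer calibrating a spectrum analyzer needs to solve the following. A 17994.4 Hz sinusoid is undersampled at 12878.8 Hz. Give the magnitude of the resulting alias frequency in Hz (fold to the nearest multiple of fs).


Compute the nearest integer multiple of fs to the signal:
n = round(17994.4 / 12878.8) = 1
f_alias = |17994.4 - 1 * 12878.8|
        = |17994.4 - 12878.8|
        = 5115.6 Hz

5115.6


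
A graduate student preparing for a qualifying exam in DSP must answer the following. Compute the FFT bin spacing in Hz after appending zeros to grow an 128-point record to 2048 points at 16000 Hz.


Frequency resolution after zero-padding:
N_padded = 128 * 16 = 2048
df = fs / N_padded
   = 16000 / 2048
   = 7.8125 Hz

7.8125 Hz


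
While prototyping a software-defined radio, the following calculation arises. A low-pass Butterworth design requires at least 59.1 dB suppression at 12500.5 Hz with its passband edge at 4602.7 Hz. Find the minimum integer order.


Butterworth filter order formula:
n = log10(10^(A/10) - 1) / (2 * log10(f_stop/f_pass))
10^(59.1/10) - 1 = 812829.5162
f_stop/f_pass = 12500.5 / 4602.7 = 2.7159
n = 6.8101 -> ceil = 7

7


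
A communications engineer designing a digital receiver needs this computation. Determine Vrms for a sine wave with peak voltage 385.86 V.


RMS voltage for a sinusoidal waveform:
V_rms = V_peak / sqrt(2)
      = 385.86 / 1.414214
      = 272.844 V

272.844 V


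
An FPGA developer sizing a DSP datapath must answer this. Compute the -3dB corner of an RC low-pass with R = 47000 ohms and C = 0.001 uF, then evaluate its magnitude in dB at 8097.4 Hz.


Step 1 — cutoff frequency:
fc = 1 / (2*pi*R*C)
C = 0.001 uF = 1e-09 F
fc = 1 / (2*pi*47000*1e-09)
   = 3386.275 Hz

Step 2 — magnitude at f = 8097.4 Hz:
|H(f)| = 1 / sqrt(1 + (f/fc)^2)
f/fc = 8097.4 / 3386.275 = 2.391241
|H| = 1 / sqrt(1 + 5.718034) = 0.3858148
|H|_dB = 20*log10(0.3858148) = -8.27 dB

fc = 3386.275 Hz; |H(8097.4 Hz)| = -8.27 dB


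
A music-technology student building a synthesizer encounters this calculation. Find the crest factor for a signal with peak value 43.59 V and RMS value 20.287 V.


Crest factor is the ratio of peak to RMS:
CF = V_peak / V_rms
   = 43.59 / 20.287
   = 2.1487

2.1487


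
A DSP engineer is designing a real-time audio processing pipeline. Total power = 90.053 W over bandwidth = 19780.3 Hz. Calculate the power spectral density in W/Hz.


Power spectral density:
PSD = P / BW
    = 90.053 / 19780.3
    = 0.00455266 W/Hz

0.00455266 W/Hz


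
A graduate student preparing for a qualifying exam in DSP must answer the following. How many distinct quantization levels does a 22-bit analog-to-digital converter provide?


Number of quantization levels = 2^N
= 2^22
= 4194304

4194304


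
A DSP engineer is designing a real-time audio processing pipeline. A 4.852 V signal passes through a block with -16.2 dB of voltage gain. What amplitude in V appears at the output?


Output voltage from dB gain:
V_out = V_in * 10^(gain_dB / 20)
      = 4.852 * 10^(-16.2 / 20)
      = 4.852 * 0.154882
      = 0.7515 V

0.7515 V


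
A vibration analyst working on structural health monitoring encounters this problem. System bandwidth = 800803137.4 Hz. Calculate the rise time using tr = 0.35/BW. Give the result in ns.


Rise time from bandwidth relationship:
tr = 0.35 / BW
   = 0.35 / 800803137.4
   = 4.370612247e-10 s
   = 0.4371 ns

0.4371 ns


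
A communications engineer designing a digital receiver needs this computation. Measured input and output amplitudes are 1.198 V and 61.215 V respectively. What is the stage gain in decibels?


Voltage gain in dB:
G = 20 * log10(Vout / Vin)
  = 20 * log10(61.215 / 1.198)
  = 20 * log10(51.097663)
  = 20 * 1.708401
  = 34.17 dB

34.17 dB


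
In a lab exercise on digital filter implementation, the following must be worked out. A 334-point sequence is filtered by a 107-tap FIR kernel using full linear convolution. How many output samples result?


Linear convolution output length:
L = N + M - 1
  = 334 + 107 - 1
  = 440 samples

440


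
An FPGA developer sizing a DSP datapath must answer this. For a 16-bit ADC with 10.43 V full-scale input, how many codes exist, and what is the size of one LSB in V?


Step 1 — number of quantization levels:
L = 2^N = 2^16 = 65536

Step 2 — LSB step size:
delta = Vfs / L
      = 10.43 / 65536
      = 0.00015915 V

Levels = 65536; step size = 0.00015915 V


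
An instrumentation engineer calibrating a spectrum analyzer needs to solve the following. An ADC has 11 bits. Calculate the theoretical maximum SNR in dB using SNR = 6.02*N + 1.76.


Theoretical SNR for a full-scale sinusoid:
SNR = 6.02 * N + 1.76
    = 6.02 * 11 + 1.76
    = 66.22 + 1.76
    = 67.98 dB

67.98 dB


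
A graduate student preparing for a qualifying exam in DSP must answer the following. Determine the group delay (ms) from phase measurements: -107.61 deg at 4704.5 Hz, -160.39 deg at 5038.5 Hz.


Group delay from phase difference:
tau = -d(phi)/d(omega)
d(phi) = -52.78 deg = -0.921185 rad
d(omega) = 2*pi*(5038.5 - 4704.5) = 2098.5839 rad/s
tau = -(-0.921185) / 2098.5839
    = 0.439 ms

0.439 ms


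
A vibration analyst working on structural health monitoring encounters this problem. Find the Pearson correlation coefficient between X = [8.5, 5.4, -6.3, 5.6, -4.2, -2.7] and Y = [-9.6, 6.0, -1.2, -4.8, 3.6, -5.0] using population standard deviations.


Pearson correlation coefficient (population):
r = cov(X,Y) / (std(X) * std(Y))
Mean X = 1.05, Mean Y = -1.8333
Cov(X,Y) = -9.765
Std(X) = 5.638779, Std(Y) = 5.329686
r = -0.3249

-0.3249


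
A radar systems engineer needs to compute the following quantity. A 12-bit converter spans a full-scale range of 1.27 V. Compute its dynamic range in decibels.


Dynamic range from full-scale to LSB:
V_min = V_max / 2^bits = 1.27 / 2^12
DR = 20 * log10(V_max / V_min)
   = 20 * log10(2^12)
   = 20 * 12 * log10(2)
   = 72.25 dB

72.25 dB


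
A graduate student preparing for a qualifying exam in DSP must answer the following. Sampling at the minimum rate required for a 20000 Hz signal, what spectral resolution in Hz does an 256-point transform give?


Step 1 — Nyquist sampling rate:
fs = 2 * fmax = 2 * 20000 = 40000 Hz

Step 2 — DFT bin spacing:
df = fs / N = 40000 / 256 = 156.25 Hz

156.25 Hz


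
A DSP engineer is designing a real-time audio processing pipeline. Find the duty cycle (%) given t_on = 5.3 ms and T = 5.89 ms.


Duty cycle as a percentage:
DC = (t_on / T) * 100
   = (5.3 / 5.89) * 100
   = 0.89983 * 100
   = 89.98 %

89.98 %


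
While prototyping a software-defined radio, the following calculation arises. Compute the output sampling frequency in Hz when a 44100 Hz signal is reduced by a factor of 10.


Decimation reduces the sample rate:
fs_out = fs_in / M
       = 44100 / 10
       = 4410.0 Hz

4410.0 Hz


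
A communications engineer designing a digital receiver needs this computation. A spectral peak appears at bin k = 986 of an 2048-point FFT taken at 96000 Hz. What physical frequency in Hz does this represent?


Frequency of DFT bin k:
f_k = k * fs / N
    = 986 * 96000 / 2048
    = 94656000 / 2048
    = 46218.75 Hz

46218.75 Hz


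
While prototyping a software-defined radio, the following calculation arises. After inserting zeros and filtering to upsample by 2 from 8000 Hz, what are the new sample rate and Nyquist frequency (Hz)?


Step 1 — output sample rate after interpolation by L:
fs_out = L * fs_in = 2 * 8000 = 16000 Hz

Step 2 — Nyquist frequency of the output stream:
f_Nyq = fs_out / 2 = 16000 / 2 = 8000.0 Hz

fs_out = 16000 Hz; f_Nyquist = 8000.0 Hz


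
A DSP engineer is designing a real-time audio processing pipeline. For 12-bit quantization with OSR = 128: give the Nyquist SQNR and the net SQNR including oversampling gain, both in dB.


Step 1 — baseline SQNR at Nyquist:
SQNR_base = 6.02*N + 1.76
          = 6.02*12 + 1.76
          = 74.0 dB

Step 2 — oversampling processing gain:
G = 10*log10(OSR) = 10*log10(128) = 21.07 dB

Step 3 — total:
SQNR_total = 74.0 + 21.07 = 95.07 dB

Base SQNR = 74.0 dB; oversampled SQNR = 95.07 dB


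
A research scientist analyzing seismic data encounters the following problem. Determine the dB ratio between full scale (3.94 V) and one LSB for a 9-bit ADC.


Dynamic range from full-scale to LSB:
V_min = V_max / 2^bits = 3.94 / 2^9
DR = 20 * log10(V_max / V_min)
   = 20 * log10(2^9)
   = 20 * 9 * log10(2)
   = 54.19 dB

54.19 dB


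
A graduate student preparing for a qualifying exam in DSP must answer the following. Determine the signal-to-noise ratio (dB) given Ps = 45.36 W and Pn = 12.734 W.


SNR in decibels:
SNR = 10 * log10(Ps / Pn)
    = 10 * log10(45.36 / 12.734)
    = 10 * log10(3.5621)
    = 10 * 0.5517
    = 5.52 dB

5.52 dB


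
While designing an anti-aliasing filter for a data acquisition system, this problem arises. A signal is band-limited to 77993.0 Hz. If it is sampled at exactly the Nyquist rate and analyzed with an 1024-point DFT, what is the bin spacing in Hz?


Step 1 — Nyquist sampling rate:
fs = 2 * fmax = 2 * 77993.0 = 155986.0 Hz

Step 2 — DFT bin spacing:
df = fs / N = 155986.0 / 1024 = 152.3301 Hz

152.3301 Hz


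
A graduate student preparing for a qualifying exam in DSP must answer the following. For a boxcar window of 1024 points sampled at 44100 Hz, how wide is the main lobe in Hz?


Main lobe width for a rectangular window:
Width = 2 * fs / N
      = 2 * 44100 / 1024
      = 88200 / 1024
      = 86.133 Hz

86.133 Hz


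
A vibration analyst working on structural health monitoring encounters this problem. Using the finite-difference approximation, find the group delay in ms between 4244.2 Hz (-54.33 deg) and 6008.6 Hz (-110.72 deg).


Group delay from phase difference:
tau = -d(phi)/d(omega)
d(phi) = -56.39 deg = -0.984191 rad
d(omega) = 2*pi*(6008.6 - 4244.2) = 11086.0522 rad/s
tau = -(-0.984191) / 11086.0522
    = 0.0888 ms

0.0888 ms


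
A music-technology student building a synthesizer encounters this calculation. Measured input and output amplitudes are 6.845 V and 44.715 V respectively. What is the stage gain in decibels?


Voltage gain in dB:
G = 20 * log10(Vout / Vin)
  = 20 * log10(44.715 / 6.845)
  = 20 * log10(6.532505)
  = 20 * 0.81508
  = 16.3 dB

16.3 dB


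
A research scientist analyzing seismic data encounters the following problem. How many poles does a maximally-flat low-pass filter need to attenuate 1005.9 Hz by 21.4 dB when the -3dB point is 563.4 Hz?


Butterworth filter order formula:
n = log10(10^(A/10) - 1) / (2 * log10(f_stop/f_pass))
10^(21.4/10) - 1 = 137.0384
f_stop/f_pass = 1005.9 / 563.4 = 1.7854
n = 4.2442 -> ceil = 5

5


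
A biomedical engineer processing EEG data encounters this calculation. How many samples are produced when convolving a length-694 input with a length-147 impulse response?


Linear convolution output length:
L = N + M - 1
  = 694 + 147 - 1
  = 840 samples

840


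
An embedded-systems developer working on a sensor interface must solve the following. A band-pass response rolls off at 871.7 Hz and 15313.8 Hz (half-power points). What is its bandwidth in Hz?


Bandwidth is the difference of -3dB frequencies:
BW = f_high - f_low
   = 15313.8 - 871.7
   = 14442.1 Hz

14442.1 Hz


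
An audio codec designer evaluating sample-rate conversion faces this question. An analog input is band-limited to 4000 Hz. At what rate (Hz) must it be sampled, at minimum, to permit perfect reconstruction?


The Nyquist rate is twice the maximum frequency component.
fs_min = 2 * fmax
      = 2 * 4000
      = 8000 Hz

8000


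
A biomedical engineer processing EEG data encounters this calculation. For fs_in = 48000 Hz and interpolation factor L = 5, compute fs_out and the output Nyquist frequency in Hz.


Step 1 — output sample rate after interpolation by L:
fs_out = L * fs_in = 5 * 48000 = 240000 Hz

Step 2 — Nyquist frequency of the output stream:
f_Nyq = fs_out / 2 = 240000 / 2 = 120000.0 Hz

fs_out = 240000 Hz; f_Nyquist = 120000.0 Hz


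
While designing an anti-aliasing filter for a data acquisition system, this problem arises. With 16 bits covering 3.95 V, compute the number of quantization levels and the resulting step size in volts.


Step 1 — number of quantization levels:
L = 2^N = 2^16 = 65536

Step 2 — LSB step size:
delta = Vfs / L
      = 3.95 / 65536
      = 6.027e-05 V

Levels = 65536; step size = 6.027e-05 V


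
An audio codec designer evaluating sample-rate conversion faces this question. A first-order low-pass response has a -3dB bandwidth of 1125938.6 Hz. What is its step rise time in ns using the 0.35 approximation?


Rise time from bandwidth relationship:
tr = 0.35 / BW
   = 0.35 / 1125938.6
   = 3.10851764e-07 s
   = 310.8518 ns

310.8518 ns


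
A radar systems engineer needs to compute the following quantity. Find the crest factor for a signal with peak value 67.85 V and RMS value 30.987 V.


Crest factor is the ratio of peak to RMS:
CF = V_peak / V_rms
   = 67.85 / 30.987
   = 2.1896

2.1896


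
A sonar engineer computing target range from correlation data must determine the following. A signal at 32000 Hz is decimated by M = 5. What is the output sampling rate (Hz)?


Decimation reduces the sample rate:
fs_out = fs_in / M
       = 32000 / 5
       = 6400.0 Hz

6400.0 Hz


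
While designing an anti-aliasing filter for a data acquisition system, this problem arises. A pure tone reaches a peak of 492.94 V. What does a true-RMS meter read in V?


RMS voltage for a sinusoidal waveform:
V_rms = V_peak / sqrt(2)
      = 492.94 / 1.414214
      = 348.561 V

348.561 V


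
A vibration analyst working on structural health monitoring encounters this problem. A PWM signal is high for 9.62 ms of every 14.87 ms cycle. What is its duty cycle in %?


Duty cycle as a percentage:
DC = (t_on / T) * 100
   = (9.62 / 14.87) * 100
   = 0.64694 * 100
   = 64.69 %

64.69 %


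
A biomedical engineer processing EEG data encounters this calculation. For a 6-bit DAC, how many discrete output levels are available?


Number of quantization levels = 2^N
= 2^6
= 64

64


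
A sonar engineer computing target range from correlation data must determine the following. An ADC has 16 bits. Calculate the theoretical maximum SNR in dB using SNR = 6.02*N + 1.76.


Theoretical SNR for a full-scale sinusoid:
SNR = 6.02 * N + 1.76
    = 6.02 * 16 + 1.76
    = 96.32 + 1.76
    = 98.08 dB

98.08 dB


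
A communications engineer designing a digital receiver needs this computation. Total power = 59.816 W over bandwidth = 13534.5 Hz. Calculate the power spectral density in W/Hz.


Power spectral density:
PSD = P / BW
    = 59.816 / 13534.5
    = 0.00441952 W/Hz

0.00441952 W/Hz


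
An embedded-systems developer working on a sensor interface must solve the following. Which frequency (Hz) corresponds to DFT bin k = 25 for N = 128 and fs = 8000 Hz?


Frequency of DFT bin k:
f_k = k * fs / N
    = 25 * 8000 / 128
    = 200000 / 128
    = 1562.5 Hz

1562.5 Hz


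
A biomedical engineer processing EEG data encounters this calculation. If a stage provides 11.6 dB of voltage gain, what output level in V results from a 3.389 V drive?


Output voltage from dB gain:
V_out = V_in * 10^(gain_dB / 20)
      = 3.389 * 10^(11.6 / 20)
      = 3.389 * 3.801894
      = 12.8846 V

12.8846 V


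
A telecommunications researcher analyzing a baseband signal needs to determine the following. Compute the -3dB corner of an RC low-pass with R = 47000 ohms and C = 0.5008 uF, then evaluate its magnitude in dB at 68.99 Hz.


Step 1 — cutoff frequency:
fc = 1 / (2*pi*R*C)
C = 0.5008 uF = 5.008e-07 F
fc = 1 / (2*pi*47000*5.008e-07)
   = 6.76173 Hz

Step 2 — magnitude at f = 68.99 Hz:
|H(f)| = 1 / sqrt(1 + (f/fc)^2)
f/fc = 68.99 / 6.76173 = 10.20301
|H| = 1 / sqrt(1 + 104.101413) = 0.0975429
|H|_dB = 20*log10(0.0975429) = -20.22 dB

fc = 6.76173 Hz; |H(68.99 Hz)| = -20.22 dB


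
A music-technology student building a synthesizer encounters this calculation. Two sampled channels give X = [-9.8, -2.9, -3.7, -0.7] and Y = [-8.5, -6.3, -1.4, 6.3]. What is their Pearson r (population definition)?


Pearson correlation coefficient (population):
r = cov(X,Y) / (std(X) * std(Y))
Mean X = -4.275, Mean Y = -2.475
Cov(X,Y) = 15.004375
Std(X) = 3.373703, Std(Y) = 5.680834
r = 0.7829

0.7829
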